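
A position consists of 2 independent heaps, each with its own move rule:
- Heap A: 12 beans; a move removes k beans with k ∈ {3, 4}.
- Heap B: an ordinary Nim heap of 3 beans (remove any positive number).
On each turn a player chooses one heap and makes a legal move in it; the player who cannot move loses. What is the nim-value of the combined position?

2

Build the Grundy sequence for heap A with g(k) = mex{g(k−s) : s ∈ {3, 4}, s ≤ k}:
g(0) = mex{} = 0
g(1) = mex{} = 0
g(2) = mex{} = 0
g(3) = mex{0} = 1
g(4) = mex{0} = 1
g(5) = mex{0} = 1
g(6) = mex{0,1} = 2
g(7) = mex{1} = 0
g(8) = mex{1} = 0
g(9) = mex{1,2} = 0
g(10) = mex{0,2} = 1
g(11) = mex{0} = 1
g(12) = mex{0} = 1
So g(12) = 1.
Heap B is a plain Nim heap of size 3, so its Grundy value is 3.
The value of a disjunctive sum is the nim-sum of the parts.
Combined value = 1 XOR 3 = 2.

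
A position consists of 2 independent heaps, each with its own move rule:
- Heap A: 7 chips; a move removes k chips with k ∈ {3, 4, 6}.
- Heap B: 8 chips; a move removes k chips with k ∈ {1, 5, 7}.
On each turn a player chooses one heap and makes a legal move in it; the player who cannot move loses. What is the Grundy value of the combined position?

2

Grundy values for heap A (subtraction set {3, 4, 6}):
g(0) = mex{} = 0
g(1) = mex{} = 0
g(2) = mex{} = 0
g(3) = mex{0} = 1
g(4) = mex{0} = 1
g(5) = mex{0} = 1
g(6) = mex{0,1} = 2
g(7) = mex{0,1} = 2
So g(7) = 2.
For heap B, compute g(0), g(1), … with moves {1, 5, 7}:
g(0) = mex{} = 0
g(1) = mex{0} = 1
g(2) = mex{1} = 0
g(3) = mex{0} = 1
g(4) = mex{1} = 0
g(5) = mex{0} = 1
g(6) = mex{1} = 0
g(7) = mex{0} = 1
g(8) = mex{1} = 0
So g(8) = 0.
By the Sprague-Grundy theorem, the Grundy value of a sum of independent games is the XOR of the component values.
Combined value = 2 XOR 0 = 2.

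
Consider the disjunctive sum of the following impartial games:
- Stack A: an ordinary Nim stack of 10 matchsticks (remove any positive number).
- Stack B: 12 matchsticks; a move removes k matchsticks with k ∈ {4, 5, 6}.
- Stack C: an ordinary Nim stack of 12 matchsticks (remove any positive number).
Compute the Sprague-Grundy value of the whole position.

6

Stack A is a plain Nim stack of size 10, so its Grundy value is 10.
Grundy values for stack B (subtraction set {4, 5, 6}):
g(0) = mex{} = 0
g(1) = mex{} = 0
g(2) = mex{} = 0
g(3) = mex{} = 0
g(4) = mex{0} = 1
g(5) = mex{0} = 1
g(6) = mex{0} = 1
g(7) = mex{0} = 1
g(8) = mex{0,1} = 2
g(9) = mex{0,1} = 2
g(10) = mex{1} = 0
g(11) = mex{1} = 0
g(12) = mex{1,2} = 0
So g(12) = 0.
Stack C is a plain Nim stack of size 12, so its Grundy value is 12.
By the Sprague-Grundy theorem, the Grundy value of a sum of independent games is the XOR of the component values.
Combined value = 10 XOR 0 XOR 12 = 6.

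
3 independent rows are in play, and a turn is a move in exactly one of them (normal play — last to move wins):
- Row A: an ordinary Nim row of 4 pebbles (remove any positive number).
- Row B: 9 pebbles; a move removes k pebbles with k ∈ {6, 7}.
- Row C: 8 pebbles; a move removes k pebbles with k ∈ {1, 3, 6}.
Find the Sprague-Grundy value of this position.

7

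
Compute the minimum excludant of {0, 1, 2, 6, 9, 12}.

3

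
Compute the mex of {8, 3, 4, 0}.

1

0 is in the set but 1 is not, so the mex is 1.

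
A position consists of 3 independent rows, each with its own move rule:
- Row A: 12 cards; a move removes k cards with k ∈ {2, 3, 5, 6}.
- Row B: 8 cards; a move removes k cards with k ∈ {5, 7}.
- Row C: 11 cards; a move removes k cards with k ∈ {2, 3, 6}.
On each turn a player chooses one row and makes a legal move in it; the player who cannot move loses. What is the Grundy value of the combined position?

2

Build the Grundy sequence for row A with g(k) = mex{g(k−s) : s ∈ {2, 3, 5, 6}, s ≤ k}:
g(0) = mex{} = 0
g(1) = mex{} = 0
g(2) = mex{0} = 1
g(3) = mex{0} = 1
g(4) = mex{0,1} = 2
g(5) = mex{0,1} = 2
g(6) = mex{0,1,2} = 3
g(7) = mex{0,1,2} = 3
g(8) = mex{1,2,3} = 0
g(9) = mex{1,2,3} = 0
g(10) = mex{0,2,3} = 1
g(11) = mex{0,2,3} = 1
g(12) = mex{0,1,3} = 2
So g(12) = 2.
For row B, compute g(0), g(1), … with moves {5, 7}:
g(0) = mex{} = 0
g(1) = mex{} = 0
g(2) = mex{} = 0
g(3) = mex{} = 0
g(4) = mex{} = 0
g(5) = mex{0} = 1
g(6) = mex{0} = 1
g(7) = mex{0} = 1
g(8) = mex{0} = 1
So g(8) = 1.
For row C, compute g(0), g(1), … with moves {2, 3, 6}:
k:     0  1  2  3  4  5  6  7  8  9 10 11
g(k):  0  0  1  1  2  0  3  1  2  0  0  1
So g(11) = 1.
The value of a disjunctive sum is the nim-sum of the parts.
Combined value = 2 ⊕ 1 ⊕ 1 = 2.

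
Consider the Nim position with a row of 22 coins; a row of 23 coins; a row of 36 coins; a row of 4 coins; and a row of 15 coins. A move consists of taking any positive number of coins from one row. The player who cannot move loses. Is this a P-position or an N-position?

N-position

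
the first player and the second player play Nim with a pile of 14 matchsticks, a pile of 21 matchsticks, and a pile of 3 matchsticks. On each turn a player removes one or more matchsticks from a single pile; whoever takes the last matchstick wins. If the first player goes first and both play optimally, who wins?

Nim-sum: 14 ⊕ 21 ⊕ 3 = 24.
The nim-sum is 24 ≠ 0, so this is an N-position: the player to move can win; the first player has a winning move.

the first player wins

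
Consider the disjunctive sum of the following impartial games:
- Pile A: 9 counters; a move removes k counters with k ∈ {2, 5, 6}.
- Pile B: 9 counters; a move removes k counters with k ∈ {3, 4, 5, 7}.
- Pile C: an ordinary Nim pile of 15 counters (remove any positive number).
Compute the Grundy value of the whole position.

14

For pile A, compute g(0), g(1), … with moves {2, 5, 6}:
k:     0  1  2  3  4  5  6  7  8  9
g(k):  0  0  1  1  0  2  1  3  0  2
So g(9) = 2.
Grundy values for pile B (subtraction set {3, 4, 5, 7}):
g(0) = mex{} = 0
g(1) = mex{} = 0
g(2) = mex{} = 0
g(3) = mex{0} = 1
g(4) = mex{0} = 1
g(5) = mex{0} = 1
g(6) = mex{0,1} = 2
g(7) = mex{0,1} = 2
g(8) = mex{0,1} = 2
g(9) = mex{0,1,2} = 3
So g(9) = 3.
Pile C is a plain Nim pile of size 15, so its Grundy value is 15.
The value of a disjunctive sum is the nim-sum of the parts.
Combined value = 2 ⊕ 3 ⊕ 15 = 14.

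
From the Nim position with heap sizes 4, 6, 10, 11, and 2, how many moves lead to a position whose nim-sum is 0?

1

Compute the nim-sum pairwise:
4 XOR 6 = 2
2 XOR 10 = 8
8 XOR 11 = 3
3 XOR 2 = 1
The overall nim-sum is X = 1. A heap of size p has a winning move iff p XOR X < p (reduce it to p XOR X).
  4: 4 XOR 1 = 5 ≥ 4 — no move.
  6: 6 XOR 1 = 7 ≥ 6 — no move.
  10: 10 XOR 1 = 11 ≥ 10 — no move.
  11: 11 XOR 1 = 10 < 11 — winning move (to 10).
  2: 2 XOR 1 = 3 ≥ 2 — no move.
That gives 1 winning move.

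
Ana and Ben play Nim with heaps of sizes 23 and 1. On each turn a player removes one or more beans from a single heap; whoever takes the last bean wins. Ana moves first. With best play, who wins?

Compute the nim-sum pairwise:
23 ^ 1 = 22
The nim-sum is 22 ≠ 0, so this is an N-position: the player to move can win; Ana has a winning move.

Ana wins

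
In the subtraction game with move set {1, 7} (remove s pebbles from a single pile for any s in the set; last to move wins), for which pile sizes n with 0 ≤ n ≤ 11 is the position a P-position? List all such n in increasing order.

Compute g(0), g(1), … for moves {1, 7}:
k:     0  1  2  3  4  5  6  7  8  9 10 11
g(k):  0  1  0  1  0  1  0  1  0  1  0  1
The P-positions (g = 0) in 0..11 are 0, 2, 4, 6, 8, 10.

0, 2, 4, 6, 8, 10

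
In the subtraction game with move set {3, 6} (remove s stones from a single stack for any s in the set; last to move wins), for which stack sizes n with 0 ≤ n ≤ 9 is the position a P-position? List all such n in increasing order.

0, 1, 2, 9

Grundy values for subtraction set {3, 6}:
k:     0  1  2  3  4  5  6  7  8  9
g(k):  0  0  0  1  1  1  2  2  2  0
The P-positions (g = 0) in 0..9 are 0, 1, 2, 9.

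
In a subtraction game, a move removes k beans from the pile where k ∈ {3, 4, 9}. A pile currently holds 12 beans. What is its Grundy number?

Grundy values for subtraction set {3, 4, 9}:
k:     0  1  2  3  4  5  6  7  8  9 10 11 12
g(k):  0  0  0  1  1  1  2  0  0  3  1  1  2
So g(12) = 2.

2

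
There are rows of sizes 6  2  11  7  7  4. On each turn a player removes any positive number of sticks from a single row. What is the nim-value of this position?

11

Compute the nim-sum pairwise:
6 ⊕ 2 = 4
4 ⊕ 11 = 15
15 ⊕ 7 = 8
8 ⊕ 7 = 15
15 ⊕ 4 = 11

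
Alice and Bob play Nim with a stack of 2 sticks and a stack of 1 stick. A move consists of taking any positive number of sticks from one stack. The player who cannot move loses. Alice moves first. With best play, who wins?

Compute the nim-sum pairwise:
2 ⊕ 1 = 3
The nim-sum is 3 ≠ 0, so this is an N-position: the player to move can win; Alice has a winning move.

Alice wins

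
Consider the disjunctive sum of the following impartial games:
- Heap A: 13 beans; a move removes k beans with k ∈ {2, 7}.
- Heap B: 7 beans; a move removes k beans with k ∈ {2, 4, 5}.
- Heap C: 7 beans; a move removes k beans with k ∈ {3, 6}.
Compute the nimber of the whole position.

2

Build the Grundy sequence for heap A with g(k) = mex{g(k−s) : s ∈ {2, 7}, s ≤ k}:
k:     0  1  2  3  4  5  6  7  8  9 10 11 12 13
g(k):  0  0  1  1  0  0  1  1  2  0  0  1  1  0
So g(13) = 0.
For heap B, compute g(0), g(1), … with moves {2, 4, 5}:
k:     0  1  2  3  4  5  6  7
g(k):  0  0  1  1  2  2  3  0
So g(7) = 0.
Build the Grundy sequence for heap C with g(k) = mex{g(k−s) : s ∈ {3, 6}, s ≤ k}:
g(0) = mex{} = 0
g(1) = mex{} = 0
g(2) = mex{} = 0
g(3) = mex{0} = 1
g(4) = mex{0} = 1
g(5) = mex{0} = 1
g(6) = mex{0,1} = 2
g(7) = mex{0,1} = 2
So g(7) = 2.
The value of a disjunctive sum is the nim-sum of the parts.
Combined value = 0 XOR 0 XOR 2 = 2.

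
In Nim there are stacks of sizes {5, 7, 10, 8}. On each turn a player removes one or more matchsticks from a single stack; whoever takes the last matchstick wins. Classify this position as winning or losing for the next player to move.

Losing position

In binary:
  0101  (5)
  0111  (7)
  1010  (10)
  1000  (8)
  ----
  0000  (0)
The nim-sum is 0, so this is a P-position: the player to move is in a losing position under optimal play.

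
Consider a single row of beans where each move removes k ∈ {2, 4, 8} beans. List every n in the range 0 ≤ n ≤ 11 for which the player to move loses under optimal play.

0, 1, 6, 7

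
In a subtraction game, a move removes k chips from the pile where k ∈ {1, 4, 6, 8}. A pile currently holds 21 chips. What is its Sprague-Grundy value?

Grundy values for subtraction set {1, 4, 6, 8}:
k:     0  1  2  3  4  5  6  7  8  9 10 11 12 13 14 15 16 17 18 19 20 21
g(k):  0  1  0  1  2  0  1  0  1  2  3  2  0  1  0  1  2  0  1  0  1  2
So g(21) = 2.

2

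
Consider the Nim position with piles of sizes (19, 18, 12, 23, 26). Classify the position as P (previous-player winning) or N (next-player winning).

Compute the nim-sum pairwise:
19 ⊕ 18 = 1
1 ⊕ 12 = 13
13 ⊕ 23 = 26
26 ⊕ 26 = 0
The nim-sum is 0, so this is a P-position: the player to move is in a losing position under optimal play.

P-position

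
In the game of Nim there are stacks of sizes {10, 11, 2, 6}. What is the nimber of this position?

Nim-sum: 10 ⊕ 11 ⊕ 2 ⊕ 6 = 5.

5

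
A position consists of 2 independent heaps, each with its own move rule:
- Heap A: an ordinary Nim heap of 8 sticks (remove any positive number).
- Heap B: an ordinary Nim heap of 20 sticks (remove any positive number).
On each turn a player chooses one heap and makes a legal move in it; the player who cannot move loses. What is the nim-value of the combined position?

28

Heap A is a plain Nim heap of size 8, so its Grundy value is 8.
Heap B is a plain Nim heap of size 20, so its Grundy value is 20.
By the Sprague-Grundy theorem, the Grundy value of a sum of independent games is the XOR of the component values.
Combined value = 8 ⊕ 20 = 28.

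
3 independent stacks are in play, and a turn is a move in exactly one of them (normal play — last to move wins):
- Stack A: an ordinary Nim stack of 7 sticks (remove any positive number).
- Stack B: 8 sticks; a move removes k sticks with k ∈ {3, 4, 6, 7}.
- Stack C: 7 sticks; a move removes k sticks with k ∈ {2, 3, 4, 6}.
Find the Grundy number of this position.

6

Stack A is a plain Nim stack of size 7, so its Grundy value is 7.
Build the Grundy sequence for stack B with g(k) = mex{g(k−s) : s ∈ {3, 4, 6, 7}, s ≤ k}:
g(0) = mex{} = 0
g(1) = mex{} = 0
g(2) = mex{} = 0
g(3) = mex{0} = 1
g(4) = mex{0} = 1
g(5) = mex{0} = 1
g(6) = mex{0,1} = 2
g(7) = mex{0,1} = 2
g(8) = mex{0,1} = 2
So g(8) = 2.
Build the Grundy sequence for stack C with g(k) = mex{g(k−s) : s ∈ {2, 3, 4, 6}, s ≤ k}:
k:     0  1  2  3  4  5  6  7
g(k):  0  0  1  1  2  2  3  3
So g(7) = 3.
The value of a disjunctive sum is the nim-sum of the parts.
Combined value = 7 ⊕ 2 ⊕ 3 = 6.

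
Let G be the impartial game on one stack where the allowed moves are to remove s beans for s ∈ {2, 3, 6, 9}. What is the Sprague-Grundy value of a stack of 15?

Compute g(0), g(1), … for moves {2, 3, 6, 9}:
k:     0  1  2  3  4  5  6  7  8  9 10 11 12 13 14 15
g(k):  0  0  1  1  2  0  3  1  2  2  3  3  0  0  1  1
So g(15) = 1.

1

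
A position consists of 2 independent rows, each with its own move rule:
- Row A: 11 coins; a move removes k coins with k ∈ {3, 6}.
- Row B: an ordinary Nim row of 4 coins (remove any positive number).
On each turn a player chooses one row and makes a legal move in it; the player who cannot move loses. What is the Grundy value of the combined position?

Build the Grundy sequence for row A with g(k) = mex{g(k−s) : s ∈ {3, 6}, s ≤ k}:
k:     0  1  2  3  4  5  6  7  8  9 10 11
g(k):  0  0  0  1  1  1  2  2  2  0  0  0
So g(11) = 0.
Row B is a plain Nim row of size 4, so its Grundy value is 4.
By the Sprague-Grundy theorem, the Grundy value of a sum of independent games is the XOR of the component values.
Combined value = 0 ⊕ 4 = 4.

4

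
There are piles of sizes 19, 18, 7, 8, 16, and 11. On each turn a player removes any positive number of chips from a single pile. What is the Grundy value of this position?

Bitwise XOR of the heap sizes:
  10011  (19)
  10010  (18)
  00111  (7)
  01000  (8)
  10000  (16)
  01011  (11)
  -----
  10101  (21)

21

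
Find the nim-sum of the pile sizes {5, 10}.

15

Bitwise XOR of the heap sizes:
  0101  (5)
  1010  (10)
  ----
  1111  (15)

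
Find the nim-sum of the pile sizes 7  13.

Nim-sum: 7 ⊕ 13 = 10.

10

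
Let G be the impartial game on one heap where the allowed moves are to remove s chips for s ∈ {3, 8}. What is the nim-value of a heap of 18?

Grundy values for subtraction set {3, 8}:
k:     0  1  2  3  4  5  6  7  8  9 10 11 12 13 14 15 16 17 18
g(k):  0  0  0  1  1  1  0  0  2  1  1  0  0  0  1  1  1  0  0
So g(18) = 0.

0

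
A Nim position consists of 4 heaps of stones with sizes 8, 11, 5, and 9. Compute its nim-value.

15

Write each in binary and XOR column by column:
  1000  (8)
  1011  (11)
  0101  (5)
  1001  (9)
  ----
  1111  (15)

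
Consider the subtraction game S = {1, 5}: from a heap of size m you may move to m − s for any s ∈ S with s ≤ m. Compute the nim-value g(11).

1

Grundy values for subtraction set {1, 5}:
g(0) = mex{} = 0
g(1) = mex{0} = 1
g(2) = mex{1} = 0
g(3) = mex{0} = 1
g(4) = mex{1} = 0
g(5) = mex{0} = 1
g(6) = mex{1} = 0
g(7) = mex{0} = 1
g(8) = mex{1} = 0
g(9) = mex{0} = 1
g(10) = mex{1} = 0
g(11) = mex{0} = 1
So g(11) = 1.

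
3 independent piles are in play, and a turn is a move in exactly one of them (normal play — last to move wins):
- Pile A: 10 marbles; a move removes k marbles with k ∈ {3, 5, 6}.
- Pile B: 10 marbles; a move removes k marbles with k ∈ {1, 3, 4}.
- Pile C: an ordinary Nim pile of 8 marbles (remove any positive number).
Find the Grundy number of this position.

For pile A, compute g(0), g(1), … with moves {3, 5, 6}:
k:     0  1  2  3  4  5  6  7  8  9 10
g(k):  0  0  0  1  1  1  2  2  2  0  0
So g(10) = 0.
Build the Grundy sequence for pile B with g(k) = mex{g(k−s) : s ∈ {1, 3, 4}, s ≤ k}:
k:     0  1  2  3  4  5  6  7  8  9 10
g(k):  0  1  0  1  2  3  2  0  1  0  1
So g(10) = 1.
Pile C is a plain Nim pile of size 8, so its Grundy value is 8.
The value of a disjunctive sum is the nim-sum of the parts.
Combined value = 0 XOR 1 XOR 8 = 9.

9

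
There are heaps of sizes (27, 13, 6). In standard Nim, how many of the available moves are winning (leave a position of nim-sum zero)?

1

Bitwise XOR of the heap sizes:
  11011  (27)
  01101  (13)
  00110  (6)
  -----
  10000  (16)
The overall nim-sum is X = 16. A heap of size p has a winning move iff p XOR X < p (reduce it to p XOR X).
  27: 27 XOR 16 = 11 < 27 — winning move (to 11).
  13: 13 XOR 16 = 29 ≥ 13 — no move.
  6: 6 XOR 16 = 22 ≥ 6 — no move.
That gives 1 winning move.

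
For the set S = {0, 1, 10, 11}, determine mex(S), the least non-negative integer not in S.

The values 0, 1 are all present; 2 is the first non-negative integer missing from the set.

2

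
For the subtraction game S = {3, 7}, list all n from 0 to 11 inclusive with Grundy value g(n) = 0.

0, 1, 2, 6, 10, 11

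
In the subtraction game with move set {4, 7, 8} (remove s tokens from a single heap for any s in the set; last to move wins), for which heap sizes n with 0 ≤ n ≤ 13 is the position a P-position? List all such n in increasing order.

Compute g(0), g(1), … for moves {4, 7, 8}:
g(0) = mex{} = 0
g(1) = mex{} = 0
g(2) = mex{} = 0
g(3) = mex{} = 0
g(4) = mex{0} = 1
g(5) = mex{0} = 1
g(6) = mex{0} = 1
g(7) = mex{0} = 1
g(8) = mex{0,1} = 2
g(9) = mex{0,1} = 2
g(10) = mex{0,1} = 2
g(11) = mex{0,1} = 2
g(12) = mex{1,2} = 0
g(13) = mex{1,2} = 0
The P-positions (g = 0) in 0..13 are 0, 1, 2, 3, 12, 13.

0, 1, 2, 3, 12, 13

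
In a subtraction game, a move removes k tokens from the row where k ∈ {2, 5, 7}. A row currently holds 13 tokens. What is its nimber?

0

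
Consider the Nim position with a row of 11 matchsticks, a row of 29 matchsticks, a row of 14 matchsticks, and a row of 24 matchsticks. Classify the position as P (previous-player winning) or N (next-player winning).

Nim-sum: 11 XOR 29 XOR 14 XOR 24 = 0.
The nim-sum is 0, so this is a P-position: the player to move is in a losing position under optimal play.

P-position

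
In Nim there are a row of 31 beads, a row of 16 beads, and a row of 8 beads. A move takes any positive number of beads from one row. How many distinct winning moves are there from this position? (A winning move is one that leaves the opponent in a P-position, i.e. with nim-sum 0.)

Nim-sum: 31 ⊕ 16 ⊕ 8 = 7.
The overall nim-sum is X = 7. A row of size p has a winning move iff p XOR X < p (reduce it to p XOR X).
  31: 31 XOR 7 = 24 < 31 — winning move (to 24).
  16: 16 XOR 7 = 23 ≥ 16 — no move.
  8: 8 XOR 7 = 15 ≥ 8 — no move.
That gives 1 winning move.

1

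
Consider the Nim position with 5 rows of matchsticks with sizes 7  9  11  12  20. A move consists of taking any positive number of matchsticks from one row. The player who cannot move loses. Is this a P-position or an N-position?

Compute the nim-sum pairwise:
7 ⊕ 9 = 14
14 ⊕ 11 = 5
5 ⊕ 12 = 9
9 ⊕ 20 = 29
The nim-sum is 29 ≠ 0, so this is an N-position: the player to move can win.

N-position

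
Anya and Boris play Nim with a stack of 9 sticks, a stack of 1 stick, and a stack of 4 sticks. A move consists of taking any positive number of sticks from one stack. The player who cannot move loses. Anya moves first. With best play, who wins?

Anya wins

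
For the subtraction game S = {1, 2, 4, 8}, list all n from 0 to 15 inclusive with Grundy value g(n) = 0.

Compute g(0), g(1), … for moves {1, 2, 4, 8}:
k:     0  1  2  3  4  5  6  7  8  9 10 11 12 13 14 15
g(k):  0  1  2  0  1  2  0  1  2  0  1  2  0  1  2  0
The P-positions (g = 0) in 0..15 are 0, 3, 6, 9, 12, 15.

0, 3, 6, 9, 12, 15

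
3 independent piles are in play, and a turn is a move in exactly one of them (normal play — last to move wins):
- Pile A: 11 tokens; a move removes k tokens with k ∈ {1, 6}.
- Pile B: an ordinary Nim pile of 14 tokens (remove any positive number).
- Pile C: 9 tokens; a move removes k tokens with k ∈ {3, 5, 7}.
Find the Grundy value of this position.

Build the Grundy sequence for pile A with g(k) = mex{g(k−s) : s ∈ {1, 6}, s ≤ k}:
k:     0  1  2  3  4  5  6  7  8  9 10 11
g(k):  0  1  0  1  0  1  2  0  1  0  1  0
So g(11) = 0.
Pile B is a plain Nim pile of size 14, so its Grundy value is 14.
Grundy values for pile C (subtraction set {3, 5, 7}):
k:     0  1  2  3  4  5  6  7  8  9
g(k):  0  0  0  1  1  1  2  2  2  3
So g(9) = 3.
By the Sprague-Grundy theorem, the Grundy value of a sum of independent games is the XOR of the component values.
Combined value = 0 ⊕ 14 ⊕ 3 = 13.

13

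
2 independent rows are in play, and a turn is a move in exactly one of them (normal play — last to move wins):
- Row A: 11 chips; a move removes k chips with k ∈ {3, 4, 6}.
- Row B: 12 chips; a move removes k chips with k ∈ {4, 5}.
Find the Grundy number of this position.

Grundy values for row A (subtraction set {3, 4, 6}):
g(0) = mex{} = 0
g(1) = mex{} = 0
g(2) = mex{} = 0
g(3) = mex{0} = 1
g(4) = mex{0} = 1
g(5) = mex{0} = 1
g(6) = mex{0,1} = 2
g(7) = mex{0,1} = 2
g(8) = mex{0,1} = 2
g(9) = mex{1,2} = 0
g(10) = mex{1,2} = 0
g(11) = mex{1,2} = 0
So g(11) = 0.
For row B, compute g(0), g(1), … with moves {4, 5}:
k:     0  1  2  3  4  5  6  7  8  9 10 11 12
g(k):  0  0  0  0  1  1  1  1  2  0  0  0  0
So g(12) = 0.
By the Sprague-Grundy theorem, the Grundy value of a sum of independent games is the XOR of the component values.
Combined value = 0 ⊕ 0 = 0.

0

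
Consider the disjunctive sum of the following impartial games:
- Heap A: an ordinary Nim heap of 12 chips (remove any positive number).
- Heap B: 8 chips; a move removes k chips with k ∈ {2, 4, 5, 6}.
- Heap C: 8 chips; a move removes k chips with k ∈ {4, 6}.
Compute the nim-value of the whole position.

14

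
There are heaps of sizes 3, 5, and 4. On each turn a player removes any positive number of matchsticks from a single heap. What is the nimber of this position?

Nim-sum: 3 XOR 5 XOR 4 = 2.

2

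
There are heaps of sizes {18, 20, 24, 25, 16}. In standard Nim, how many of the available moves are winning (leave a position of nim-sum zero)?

5

Compute the nim-sum pairwise:
18 ^ 20 = 6
6 ^ 24 = 30
30 ^ 25 = 7
7 ^ 16 = 23
The overall nim-sum is X = 23. A heap of size p has a winning move iff p XOR X < p (reduce it to p XOR X).
  18: 18 XOR 23 = 5 < 18 — winning move (to 5).
  20: 20 XOR 23 = 3 < 20 — winning move (to 3).
  24: 24 XOR 23 = 15 < 24 — winning move (to 15).
  25: 25 XOR 23 = 14 < 25 — winning move (to 14).
  16: 16 XOR 23 = 7 < 16 — winning move (to 7).
That gives 5 winning moves.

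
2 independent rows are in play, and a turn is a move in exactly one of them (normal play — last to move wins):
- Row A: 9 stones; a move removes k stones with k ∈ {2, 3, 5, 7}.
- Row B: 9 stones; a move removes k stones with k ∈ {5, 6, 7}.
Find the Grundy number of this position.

1

Grundy values for row A (subtraction set {2, 3, 5, 7}):
k:     0  1  2  3  4  5  6  7  8  9
g(k):  0  0  1  1  2  2  3  3  4  0
So g(9) = 0.
For row B, compute g(0), g(1), … with moves {5, 6, 7}:
g(0) = mex{} = 0
g(1) = mex{} = 0
g(2) = mex{} = 0
g(3) = mex{} = 0
g(4) = mex{} = 0
g(5) = mex{0} = 1
g(6) = mex{0} = 1
g(7) = mex{0} = 1
g(8) = mex{0} = 1
g(9) = mex{0} = 1
So g(9) = 1.
The value of a disjunctive sum is the nim-sum of the parts.
Combined value = 0 ⊕ 1 = 1.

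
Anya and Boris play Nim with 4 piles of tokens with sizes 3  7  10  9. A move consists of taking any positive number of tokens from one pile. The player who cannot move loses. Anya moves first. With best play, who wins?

Anya wins

In binary:
  0011  (3)
  0111  (7)
  1010  (10)
  1001  (9)
  ----
  0111  (7)
The nim-sum is 7 ≠ 0, so this is an N-position: the player to move can win; Anya has a winning move.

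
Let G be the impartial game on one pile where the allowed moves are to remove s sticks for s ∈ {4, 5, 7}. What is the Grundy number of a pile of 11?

0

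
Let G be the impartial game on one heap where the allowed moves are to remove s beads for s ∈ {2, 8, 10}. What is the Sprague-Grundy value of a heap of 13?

2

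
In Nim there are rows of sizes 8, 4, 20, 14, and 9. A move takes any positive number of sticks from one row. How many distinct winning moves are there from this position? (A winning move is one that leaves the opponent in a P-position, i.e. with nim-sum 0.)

Compute the nim-sum pairwise:
8 XOR 4 = 12
12 XOR 20 = 24
24 XOR 14 = 22
22 XOR 9 = 31
The overall nim-sum is X = 31. A row of size p has a winning move iff p XOR X < p (reduce it to p XOR X).
  8: 8 XOR 31 = 23 ≥ 8 — no move.
  4: 4 XOR 31 = 27 ≥ 4 — no move.
  20: 20 XOR 31 = 11 < 20 — winning move (to 11).
  14: 14 XOR 31 = 17 ≥ 14 — no move.
  9: 9 XOR 31 = 22 ≥ 9 — no move.
That gives 1 winning move.

1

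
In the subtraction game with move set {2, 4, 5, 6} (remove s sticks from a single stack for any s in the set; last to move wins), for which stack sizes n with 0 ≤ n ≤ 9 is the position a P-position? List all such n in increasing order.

0, 1, 8, 9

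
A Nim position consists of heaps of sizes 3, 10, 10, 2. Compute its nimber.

1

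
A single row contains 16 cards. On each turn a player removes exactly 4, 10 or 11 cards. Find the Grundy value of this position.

0

Compute g(0), g(1), … for moves {4, 10, 11}:
k:     0  1  2  3  4  5  6  7  8  9 10 11 12 13 14 15 16
g(k):  0  0  0  0  1  1  1  1  0  0  2  2  1  1  3  0  0
So g(16) = 0.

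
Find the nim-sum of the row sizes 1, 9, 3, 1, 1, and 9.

Compute the nim-sum pairwise:
1 ⊕ 9 = 8
8 ⊕ 3 = 11
11 ⊕ 1 = 10
10 ⊕ 1 = 11
11 ⊕ 9 = 2

2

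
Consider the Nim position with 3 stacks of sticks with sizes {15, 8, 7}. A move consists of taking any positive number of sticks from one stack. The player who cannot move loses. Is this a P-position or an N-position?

In binary:
  1111  (15)
  1000  (8)
  0111  (7)
  ----
  0000  (0)
The nim-sum is 0, so this is a P-position: the player to move is in a losing position under optimal play.

P-position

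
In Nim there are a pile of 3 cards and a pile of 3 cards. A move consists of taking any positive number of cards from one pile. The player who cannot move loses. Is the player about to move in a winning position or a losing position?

In binary:
  11  (3)
  11  (3)
  --
  00  (0)
The nim-sum is 0, so this is a P-position: the player to move is in a losing position under optimal play.

Losing position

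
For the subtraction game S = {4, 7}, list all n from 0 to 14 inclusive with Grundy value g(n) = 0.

0, 1, 2, 3, 11, 12, 13, 14

Compute g(0), g(1), … for moves {4, 7}:
k:     0  1  2  3  4  5  6  7  8  9 10 11 12 13 14
g(k):  0  0  0  0  1  1  1  1  2  2  2  0  0  0  0
The P-positions (g = 0) in 0..14 are 0, 1, 2, 3, 11, 12, 13, 14.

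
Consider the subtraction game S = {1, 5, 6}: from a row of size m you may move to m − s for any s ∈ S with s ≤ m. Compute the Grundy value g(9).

Build the Grundy sequence with g(k) = mex{g(k−s) : s ∈ {1, 5, 6}, s ≤ k}:
g(0) = mex{} = 0
g(1) = mex{0} = 1
g(2) = mex{1} = 0
g(3) = mex{0} = 1
g(4) = mex{1} = 0
g(5) = mex{0} = 1
g(6) = mex{0,1} = 2
g(7) = mex{0,1,2} = 3
g(8) = mex{0,1,3} = 2
g(9) = mex{0,1,2} = 3
So g(9) = 3.

3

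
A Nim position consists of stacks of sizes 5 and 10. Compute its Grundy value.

15

In binary:
  0101  (5)
  1010  (10)
  ----
  1111  (15)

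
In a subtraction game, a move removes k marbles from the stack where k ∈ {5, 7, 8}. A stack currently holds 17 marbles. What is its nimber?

0

Grundy values for subtraction set {5, 7, 8}:
k:     0  1  2  3  4  5  6  7  8  9 10 11 12 13 14 15 16 17
g(k):  0  0  0  0  0  1  1  1  1  1  2  2  2  0  0  0  0  0
So g(17) = 0.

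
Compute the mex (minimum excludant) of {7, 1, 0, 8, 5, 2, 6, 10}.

3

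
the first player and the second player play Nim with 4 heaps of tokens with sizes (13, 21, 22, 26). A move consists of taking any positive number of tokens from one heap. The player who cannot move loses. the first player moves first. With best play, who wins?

Compute the nim-sum pairwise:
13 ⊕ 21 = 24
24 ⊕ 22 = 14
14 ⊕ 26 = 20
The nim-sum is 20 ≠ 0, so this is an N-position: the player to move can win; the first player has a winning move.

the first player wins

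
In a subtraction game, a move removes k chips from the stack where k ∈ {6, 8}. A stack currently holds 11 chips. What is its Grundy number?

1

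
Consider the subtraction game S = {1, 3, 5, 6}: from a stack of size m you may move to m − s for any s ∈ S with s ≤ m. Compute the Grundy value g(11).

Build the Grundy sequence with g(k) = mex{g(k−s) : s ∈ {1, 3, 5, 6}, s ≤ k}:
k:     0  1  2  3  4  5  6  7  8  9 10 11
g(k):  0  1  0  1  0  1  2  3  2  3  2  0
So g(11) = 0.

0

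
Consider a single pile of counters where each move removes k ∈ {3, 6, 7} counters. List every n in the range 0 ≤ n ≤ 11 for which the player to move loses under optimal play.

0, 1, 2, 10, 11

Grundy values for subtraction set {3, 6, 7}:
g(0) = mex{} = 0
g(1) = mex{} = 0
g(2) = mex{} = 0
g(3) = mex{0} = 1
g(4) = mex{0} = 1
g(5) = mex{0} = 1
g(6) = mex{0,1} = 2
g(7) = mex{0,1} = 2
g(8) = mex{0,1} = 2
g(9) = mex{0,1,2} = 3
g(10) = mex{1,2} = 0
g(11) = mex{1,2} = 0
The P-positions (g = 0) in 0..11 are 0, 1, 2, 10, 11.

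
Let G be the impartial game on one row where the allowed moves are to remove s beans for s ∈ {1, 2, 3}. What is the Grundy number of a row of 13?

1

Compute g(0), g(1), … for moves {1, 2, 3}:
k:     0  1  2  3  4  5  6  7  8  9 10 11 12 13
g(k):  0  1  2  3  0  1  2  3  0  1  2  3  0  1
So g(13) = 1.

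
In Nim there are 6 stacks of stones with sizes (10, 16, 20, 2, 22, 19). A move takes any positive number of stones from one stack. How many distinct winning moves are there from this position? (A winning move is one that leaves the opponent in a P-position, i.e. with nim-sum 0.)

1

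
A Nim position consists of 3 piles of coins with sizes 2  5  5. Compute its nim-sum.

Write each in binary and XOR column by column:
  010  (2)
  101  (5)
  101  (5)
  ---
  010  (2)

2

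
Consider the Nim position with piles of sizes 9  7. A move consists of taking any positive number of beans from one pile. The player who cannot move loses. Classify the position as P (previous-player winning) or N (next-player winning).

N-position

Compute the nim-sum pairwise:
9 ⊕ 7 = 14
The nim-sum is 14 ≠ 0, so this is an N-position: the player to move can win.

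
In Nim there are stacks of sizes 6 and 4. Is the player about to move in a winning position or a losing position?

Winning position

Compute the nim-sum pairwise:
6 ^ 4 = 2
The nim-sum is 2 ≠ 0, so this is an N-position: the player to move can win.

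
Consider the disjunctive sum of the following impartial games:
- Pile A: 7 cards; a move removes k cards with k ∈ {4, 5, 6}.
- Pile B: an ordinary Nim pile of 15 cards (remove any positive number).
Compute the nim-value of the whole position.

14

Grundy values for pile A (subtraction set {4, 5, 6}):
g(0) = mex{} = 0
g(1) = mex{} = 0
g(2) = mex{} = 0
g(3) = mex{} = 0
g(4) = mex{0} = 1
g(5) = mex{0} = 1
g(6) = mex{0} = 1
g(7) = mex{0} = 1
So g(7) = 1.
Pile B is a plain Nim pile of size 15, so its Grundy value is 15.
The value of a disjunctive sum is the nim-sum of the parts.
Combined value = 1 ⊕ 15 = 14.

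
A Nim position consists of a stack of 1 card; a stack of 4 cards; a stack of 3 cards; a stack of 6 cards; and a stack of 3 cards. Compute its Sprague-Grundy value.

Nim-sum: 1 XOR 4 XOR 3 XOR 6 XOR 3 = 3.

3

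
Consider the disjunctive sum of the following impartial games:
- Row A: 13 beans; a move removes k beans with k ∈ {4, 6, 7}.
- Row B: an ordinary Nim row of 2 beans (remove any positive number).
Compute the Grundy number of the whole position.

For row A, compute g(0), g(1), … with moves {4, 6, 7}:
g(0) = mex{} = 0
g(1) = mex{} = 0
g(2) = mex{} = 0
g(3) = mex{} = 0
g(4) = mex{0} = 1
g(5) = mex{0} = 1
g(6) = mex{0} = 1
g(7) = mex{0} = 1
g(8) = mex{0,1} = 2
g(9) = mex{0,1} = 2
g(10) = mex{0,1} = 2
g(11) = mex{1} = 0
g(12) = mex{1,2} = 0
g(13) = mex{1,2} = 0
So g(13) = 0.
Row B is a plain Nim row of size 2, so its Grundy value is 2.
By the Sprague-Grundy theorem, the Grundy value of a sum of independent games is the XOR of the component values.
Combined value = 0 ⊕ 2 = 2.

2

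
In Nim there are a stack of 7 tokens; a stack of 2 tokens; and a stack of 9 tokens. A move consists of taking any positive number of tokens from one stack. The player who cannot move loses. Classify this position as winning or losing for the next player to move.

Compute the nim-sum pairwise:
7 ^ 2 = 5
5 ^ 9 = 12
The nim-sum is 12 ≠ 0, so this is an N-position: the player to move can win.

Winning position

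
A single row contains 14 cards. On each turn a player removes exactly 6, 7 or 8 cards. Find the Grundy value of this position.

0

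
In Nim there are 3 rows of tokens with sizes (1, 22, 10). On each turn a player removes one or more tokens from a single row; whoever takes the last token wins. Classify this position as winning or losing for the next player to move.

Nim-sum: 1 XOR 22 XOR 10 = 29.
The nim-sum is 29 ≠ 0, so this is an N-position: the player to move can win.

Winning position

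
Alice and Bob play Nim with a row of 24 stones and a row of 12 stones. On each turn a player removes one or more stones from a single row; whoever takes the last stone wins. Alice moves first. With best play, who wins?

Alice wins

Compute the nim-sum pairwise:
24 XOR 12 = 20
The nim-sum is 20 ≠ 0, so this is an N-position: the player to move can win; Alice has a winning move.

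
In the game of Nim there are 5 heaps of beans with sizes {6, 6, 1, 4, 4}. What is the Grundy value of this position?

Nim-sum: 6 XOR 6 XOR 1 XOR 4 XOR 4 = 1.

1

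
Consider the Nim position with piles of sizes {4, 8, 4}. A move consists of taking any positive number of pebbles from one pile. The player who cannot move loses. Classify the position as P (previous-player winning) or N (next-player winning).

N-position

In binary:
  0100  (4)
  1000  (8)
  0100  (4)
  ----
  1000  (8)
The nim-sum is 8 ≠ 0, so this is an N-position: the player to move can win.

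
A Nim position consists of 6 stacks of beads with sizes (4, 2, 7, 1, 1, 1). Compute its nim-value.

0

Compute the nim-sum pairwise:
4 ⊕ 2 = 6
6 ⊕ 7 = 1
1 ⊕ 1 = 0
0 ⊕ 1 = 1
1 ⊕ 1 = 0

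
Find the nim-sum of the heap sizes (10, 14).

Write each in binary and XOR column by column:
  1010  (10)
  1110  (14)
  ----
  0100  (4)

4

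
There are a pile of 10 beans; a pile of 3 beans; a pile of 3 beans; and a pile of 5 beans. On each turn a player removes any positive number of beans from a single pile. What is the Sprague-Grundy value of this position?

Nim-sum: 10 XOR 3 XOR 3 XOR 5 = 15.

15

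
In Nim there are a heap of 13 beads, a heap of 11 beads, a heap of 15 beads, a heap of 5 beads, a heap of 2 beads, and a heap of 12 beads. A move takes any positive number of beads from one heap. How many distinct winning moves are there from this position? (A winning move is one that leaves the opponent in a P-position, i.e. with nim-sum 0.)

3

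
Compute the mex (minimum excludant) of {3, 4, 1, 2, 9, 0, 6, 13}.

5

The values 0, 1, 2, 3, 4 are all present; 5 is the first non-negative integer missing from the set.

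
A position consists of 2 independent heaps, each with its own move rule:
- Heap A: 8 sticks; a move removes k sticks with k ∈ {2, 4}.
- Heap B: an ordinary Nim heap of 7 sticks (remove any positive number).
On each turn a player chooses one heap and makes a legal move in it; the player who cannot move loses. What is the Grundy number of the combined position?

Build the Grundy sequence for heap A with g(k) = mex{g(k−s) : s ∈ {2, 4}, s ≤ k}:
k:     0  1  2  3  4  5  6  7  8
g(k):  0  0  1  1  2  2  0  0  1
So g(8) = 1.
Heap B is a plain Nim heap of size 7, so its Grundy value is 7.
By the Sprague-Grundy theorem, the Grundy value of a sum of independent games is the XOR of the component values.
Combined value = 1 XOR 7 = 6.

6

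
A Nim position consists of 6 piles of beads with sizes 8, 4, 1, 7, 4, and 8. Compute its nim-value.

6

Compute the nim-sum pairwise:
8 ⊕ 4 = 12
12 ⊕ 1 = 13
13 ⊕ 7 = 10
10 ⊕ 4 = 14
14 ⊕ 8 = 6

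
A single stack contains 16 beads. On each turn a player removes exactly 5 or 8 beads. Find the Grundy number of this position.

0

Grundy values for subtraction set {5, 8}:
k:     0  1  2  3  4  5  6  7  8  9 10 11 12 13 14 15 16
g(k):  0  0  0  0  0  1  1  1  1  1  2  2  2  0  0  0  0
So g(16) = 0.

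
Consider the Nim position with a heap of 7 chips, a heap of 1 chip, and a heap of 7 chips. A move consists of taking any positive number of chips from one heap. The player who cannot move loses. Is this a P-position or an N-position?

N-position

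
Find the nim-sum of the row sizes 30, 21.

11

Nim-sum: 30 XOR 21 = 11.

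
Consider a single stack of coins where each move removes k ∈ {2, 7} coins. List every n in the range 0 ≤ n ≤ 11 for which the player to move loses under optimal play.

0, 1, 4, 5, 9, 10

Grundy values for subtraction set {2, 7}:
k:     0  1  2  3  4  5  6  7  8  9 10 11
g(k):  0  0  1  1  0  0  1  1  2  0  0  1
The P-positions (g = 0) in 0..11 are 0, 1, 4, 5, 9, 10.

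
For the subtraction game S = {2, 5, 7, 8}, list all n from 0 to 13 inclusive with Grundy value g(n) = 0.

0, 1, 4, 10, 13

Grundy values for subtraction set {2, 5, 7, 8}:
g(0) = mex{} = 0
g(1) = mex{} = 0
g(2) = mex{0} = 1
g(3) = mex{0} = 1
g(4) = mex{1} = 0
g(5) = mex{0,1} = 2
g(6) = mex{0} = 1
g(7) = mex{0,1,2} = 3
g(8) = mex{0,1} = 2
g(9) = mex{0,1,3} = 2
g(10) = mex{1,2} = 0
g(11) = mex{0,1,2} = 3
g(12) = mex{0,2,3} = 1
g(13) = mex{1,2,3} = 0
The P-positions (g = 0) in 0..13 are 0, 1, 4, 10, 13.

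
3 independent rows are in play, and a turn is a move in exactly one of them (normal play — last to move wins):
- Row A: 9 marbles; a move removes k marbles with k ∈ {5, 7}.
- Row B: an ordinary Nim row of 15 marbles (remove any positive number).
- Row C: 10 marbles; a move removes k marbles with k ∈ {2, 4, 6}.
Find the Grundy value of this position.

For row A, compute g(0), g(1), … with moves {5, 7}:
g(0) = mex{} = 0
g(1) = mex{} = 0
g(2) = mex{} = 0
g(3) = mex{} = 0
g(4) = mex{} = 0
g(5) = mex{0} = 1
g(6) = mex{0} = 1
g(7) = mex{0} = 1
g(8) = mex{0} = 1
g(9) = mex{0} = 1
So g(9) = 1.
Row B is a plain Nim row of size 15, so its Grundy value is 15.
Build the Grundy sequence for row C with g(k) = mex{g(k−s) : s ∈ {2, 4, 6}, s ≤ k}:
g(0) = mex{} = 0
g(1) = mex{} = 0
g(2) = mex{0} = 1
g(3) = mex{0} = 1
g(4) = mex{0,1} = 2
g(5) = mex{0,1} = 2
g(6) = mex{0,1,2} = 3
g(7) = mex{0,1,2} = 3
g(8) = mex{1,2,3} = 0
g(9) = mex{1,2,3} = 0
g(10) = mex{0,2,3} = 1
So g(10) = 1.
By the Sprague-Grundy theorem, the Grundy value of a sum of independent games is the XOR of the component values.
Combined value = 1 ⊕ 15 ⊕ 1 = 15.

15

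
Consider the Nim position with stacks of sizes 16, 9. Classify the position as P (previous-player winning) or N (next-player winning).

In binary:
  10000  (16)
  01001  (9)
  -----
  11001  (25)
The nim-sum is 25 ≠ 0, so this is an N-position: the player to move can win.

N-position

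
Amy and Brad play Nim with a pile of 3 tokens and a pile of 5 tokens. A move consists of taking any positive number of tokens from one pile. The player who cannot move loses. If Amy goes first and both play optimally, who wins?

Amy wins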